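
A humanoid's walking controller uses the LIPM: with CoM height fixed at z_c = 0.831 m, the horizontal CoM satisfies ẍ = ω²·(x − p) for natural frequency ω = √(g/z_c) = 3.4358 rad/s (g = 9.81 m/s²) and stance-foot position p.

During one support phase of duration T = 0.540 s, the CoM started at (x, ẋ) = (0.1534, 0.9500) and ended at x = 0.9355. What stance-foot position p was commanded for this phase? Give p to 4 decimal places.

p = 0.1887

ωT = 3.4358·0.540 = 1.855332; cosh(ωT) = 3.275111, sinh(ωT) = 3.118710
x(T) = p + (x₀−p)·cosh(ωT) + (ẋ₀/ω)·sinh(ωT) ⇒ p·(1 − cosh) = x(T) − x₀·cosh − (ẋ₀/ω)·sinh
numerator   = 0.9355 − (0.1534)·3.275111 − (0.9500/3.4358)·3.118710 = -0.429226
denominator = 1 − 3.275111 = -2.275111
p = -0.429226 / -2.275111 = 0.1887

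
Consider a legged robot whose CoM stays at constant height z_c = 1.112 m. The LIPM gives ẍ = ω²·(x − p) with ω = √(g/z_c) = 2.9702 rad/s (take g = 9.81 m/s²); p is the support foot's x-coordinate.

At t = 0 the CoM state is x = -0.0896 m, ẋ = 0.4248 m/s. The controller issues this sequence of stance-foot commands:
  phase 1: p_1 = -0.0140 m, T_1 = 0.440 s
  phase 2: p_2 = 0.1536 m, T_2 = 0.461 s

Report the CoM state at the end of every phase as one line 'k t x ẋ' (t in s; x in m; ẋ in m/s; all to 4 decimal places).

phase 1: p=-0.0140, T=0.440, ωT=1.306888, cosh=1.982660, sinh=1.711998; start (x,ẋ)=(-0.089600, 0.424800) → end (x,ẋ)=(0.080962, 0.457809)
phase 2: p=0.1536, T=0.461, ωT=1.369262, cosh=2.093371, sinh=1.839077; start (x,ẋ)=(0.080962, 0.457809) → end (x,ẋ)=(0.285007, 0.561586)

1 0.4400 0.0810 0.4578
2 0.9010 0.2850 0.5616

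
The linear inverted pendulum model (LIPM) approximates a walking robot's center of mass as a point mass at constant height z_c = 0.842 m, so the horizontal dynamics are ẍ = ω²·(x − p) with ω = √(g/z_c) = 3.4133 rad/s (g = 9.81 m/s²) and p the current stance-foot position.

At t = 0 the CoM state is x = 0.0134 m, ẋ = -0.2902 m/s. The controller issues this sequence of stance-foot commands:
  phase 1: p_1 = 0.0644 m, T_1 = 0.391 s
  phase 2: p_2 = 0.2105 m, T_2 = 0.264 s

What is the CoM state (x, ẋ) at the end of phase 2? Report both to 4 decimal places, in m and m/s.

phase 1: p=0.0644, T=0.391, ωT=1.334600, cosh=2.030870, sinh=1.767607; start (x,ẋ)=(0.013400, -0.290200) → end (x,ẋ)=(-0.189457, -0.897061)
phase 2: p=0.2105, T=0.264, ωT=0.901111, cosh=1.434228, sinh=1.028110; start (x,ẋ)=(-0.189457, -0.897061) → end (x,ẋ)=(-0.633330, -2.690137)

x = -0.6333, ẋ = -2.6901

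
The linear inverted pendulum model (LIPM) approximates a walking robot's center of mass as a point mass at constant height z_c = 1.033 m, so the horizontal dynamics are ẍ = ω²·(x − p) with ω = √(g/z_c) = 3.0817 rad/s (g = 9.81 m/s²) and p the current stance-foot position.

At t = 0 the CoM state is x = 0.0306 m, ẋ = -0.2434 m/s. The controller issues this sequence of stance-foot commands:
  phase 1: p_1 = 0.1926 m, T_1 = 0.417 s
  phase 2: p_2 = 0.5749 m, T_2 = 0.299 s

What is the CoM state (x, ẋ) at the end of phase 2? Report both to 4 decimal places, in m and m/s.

phase 1: p=0.1926, T=0.417, ωT=1.285069, cosh=1.945774, sinh=1.669143; start (x,ẋ)=(0.030600, -0.243400) → end (x,ẋ)=(-0.254448, -1.306897)
phase 2: p=0.5749, T=0.299, ωT=0.921428, cosh=1.455414, sinh=1.057463; start (x,ẋ)=(-0.254448, -1.306897) → end (x,ẋ)=(-1.080597, -4.604743)

x = -1.0806, ẋ = -4.6047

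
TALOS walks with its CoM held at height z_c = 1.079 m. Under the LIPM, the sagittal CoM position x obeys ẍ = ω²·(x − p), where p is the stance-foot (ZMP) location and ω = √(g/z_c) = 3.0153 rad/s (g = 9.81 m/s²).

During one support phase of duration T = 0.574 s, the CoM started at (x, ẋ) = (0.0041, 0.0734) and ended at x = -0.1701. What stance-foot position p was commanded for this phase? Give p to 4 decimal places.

ωT = 3.0153·0.574 = 1.730782; cosh(ωT) = 2.911107, sinh(ωT) = 2.733961
x(T) = p + (x₀−p)·cosh(ωT) + (ẋ₀/ω)·sinh(ωT) ⇒ p·(1 − cosh) = x(T) − x₀·cosh − (ẋ₀/ω)·sinh
numerator   = -0.1701 − (0.0041)·2.911107 − (0.0734/3.0153)·2.733961 = -0.248587
denominator = 1 − 2.911107 = -1.911107
p = -0.248587 / -1.911107 = 0.1301

p = 0.1301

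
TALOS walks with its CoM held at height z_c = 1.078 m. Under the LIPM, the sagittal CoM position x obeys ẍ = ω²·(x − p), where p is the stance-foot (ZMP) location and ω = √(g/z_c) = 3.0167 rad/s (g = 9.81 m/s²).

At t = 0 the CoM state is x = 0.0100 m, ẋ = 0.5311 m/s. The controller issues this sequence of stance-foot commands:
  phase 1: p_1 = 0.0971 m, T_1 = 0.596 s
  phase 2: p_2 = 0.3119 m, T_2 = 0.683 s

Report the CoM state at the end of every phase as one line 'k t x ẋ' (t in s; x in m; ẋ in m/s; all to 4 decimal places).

1 0.5960 0.3438 0.8758
2 1.2790 1.5601 3.8647

phase 1: p=0.0971, T=0.596, ωT=1.797953, cosh=3.101458, sinh=2.935820; start (x,ẋ)=(0.010000, 0.531100) → end (x,ẋ)=(0.343824, 0.875784)
phase 2: p=0.3119, T=0.683, ωT=2.060406, cosh=3.988279, sinh=3.860877; start (x,ẋ)=(0.343824, 0.875784) → end (x,ẋ)=(1.560080, 3.864692)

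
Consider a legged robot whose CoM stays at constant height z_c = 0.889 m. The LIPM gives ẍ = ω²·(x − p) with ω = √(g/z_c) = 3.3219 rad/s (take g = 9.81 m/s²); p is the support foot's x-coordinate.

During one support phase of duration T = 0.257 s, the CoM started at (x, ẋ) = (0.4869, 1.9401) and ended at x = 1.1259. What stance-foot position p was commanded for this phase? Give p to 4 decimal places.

p = 0.2865

ωT = 3.3219·0.257 = 0.853728; cosh(ωT) = 1.387105, sinh(ωT) = 0.961281
x(T) = p + (x₀−p)·cosh(ωT) + (ẋ₀/ω)·sinh(ωT) ⇒ p·(1 − cosh) = x(T) − x₀·cosh − (ẋ₀/ω)·sinh
numerator   = 1.1259 − (0.4869)·1.387105 − (1.9401/3.3219)·0.961281 = -0.110901
denominator = 1 − 1.387105 = -0.387105
p = -0.110901 / -0.387105 = 0.2865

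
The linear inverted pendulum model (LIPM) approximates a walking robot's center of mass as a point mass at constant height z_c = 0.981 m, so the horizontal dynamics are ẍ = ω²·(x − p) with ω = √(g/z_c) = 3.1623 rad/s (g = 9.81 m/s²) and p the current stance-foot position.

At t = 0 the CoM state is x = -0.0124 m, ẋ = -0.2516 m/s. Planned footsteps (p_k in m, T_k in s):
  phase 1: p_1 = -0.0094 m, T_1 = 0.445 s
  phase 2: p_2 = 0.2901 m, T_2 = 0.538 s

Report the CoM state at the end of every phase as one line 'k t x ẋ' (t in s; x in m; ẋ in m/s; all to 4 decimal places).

1 0.4450 -0.1686 -0.5629
2 0.9830 -1.4805 -5.4373

phase 1: p=-0.0094, T=0.445, ωT=1.407223, cosh=2.164710, sinh=1.919888; start (x,ẋ)=(-0.012400, -0.251600) → end (x,ẋ)=(-0.168645, -0.562855)
phase 2: p=0.2901, T=0.538, ωT=1.701317, cosh=2.831803, sinh=2.649360; start (x,ẋ)=(-0.168645, -0.562855) → end (x,ẋ)=(-1.480533, -5.437293)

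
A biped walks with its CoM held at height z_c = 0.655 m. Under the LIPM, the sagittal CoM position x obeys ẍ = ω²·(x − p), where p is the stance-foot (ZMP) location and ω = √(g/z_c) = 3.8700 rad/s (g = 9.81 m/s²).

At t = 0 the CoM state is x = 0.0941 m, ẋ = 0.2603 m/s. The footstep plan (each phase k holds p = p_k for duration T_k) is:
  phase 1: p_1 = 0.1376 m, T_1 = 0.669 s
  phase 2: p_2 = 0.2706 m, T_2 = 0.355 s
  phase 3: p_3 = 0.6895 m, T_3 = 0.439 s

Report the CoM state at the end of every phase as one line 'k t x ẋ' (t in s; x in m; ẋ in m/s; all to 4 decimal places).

phase 1: p=0.1376, T=0.669, ωT=2.589030, cosh=6.695970, sinh=6.620878; start (x,ẋ)=(0.094100, 0.260300) → end (x,ẋ)=(0.291652, 0.628369)
phase 2: p=0.2706, T=0.355, ωT=1.373850, cosh=2.101831, sinh=1.848700; start (x,ẋ)=(0.291652, 0.628369) → end (x,ẋ)=(0.615020, 1.471342)
phase 3: p=0.6895, T=0.439, ωT=1.698930, cosh=2.825486, sinh=2.642607; start (x,ẋ)=(0.615020, 1.471342) → end (x,ẋ)=(1.483756, 3.395559)

1 0.6690 0.2917 0.6284
2 1.0240 0.6150 1.4713
3 1.4630 1.4838 3.3956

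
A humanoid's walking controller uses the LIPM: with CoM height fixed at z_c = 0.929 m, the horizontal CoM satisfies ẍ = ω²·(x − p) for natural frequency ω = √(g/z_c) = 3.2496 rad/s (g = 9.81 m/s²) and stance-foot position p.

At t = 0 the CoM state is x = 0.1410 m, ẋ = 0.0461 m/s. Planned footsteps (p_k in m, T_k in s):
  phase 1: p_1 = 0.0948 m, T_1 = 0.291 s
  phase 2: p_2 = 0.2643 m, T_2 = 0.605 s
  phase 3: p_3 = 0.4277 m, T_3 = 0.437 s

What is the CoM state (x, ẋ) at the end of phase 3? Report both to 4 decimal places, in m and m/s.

phase 1: p=0.0948, T=0.291, ωT=0.945634, cosh=1.481439, sinh=1.093005; start (x,ẋ)=(0.141000, 0.046100) → end (x,ẋ)=(0.178748, 0.232389)
phase 2: p=0.2643, T=0.605, ωT=1.966008, cosh=3.641061, sinh=3.501047; start (x,ẋ)=(0.178748, 0.232389) → end (x,ẋ)=(0.203171, -0.127180)
phase 3: p=0.4277, T=0.437, ωT=1.420075, cosh=2.189564, sinh=1.947868; start (x,ẋ)=(0.203171, -0.127180) → end (x,ẋ)=(-0.140154, -1.699689)

x = -0.1402, ẋ = -1.6997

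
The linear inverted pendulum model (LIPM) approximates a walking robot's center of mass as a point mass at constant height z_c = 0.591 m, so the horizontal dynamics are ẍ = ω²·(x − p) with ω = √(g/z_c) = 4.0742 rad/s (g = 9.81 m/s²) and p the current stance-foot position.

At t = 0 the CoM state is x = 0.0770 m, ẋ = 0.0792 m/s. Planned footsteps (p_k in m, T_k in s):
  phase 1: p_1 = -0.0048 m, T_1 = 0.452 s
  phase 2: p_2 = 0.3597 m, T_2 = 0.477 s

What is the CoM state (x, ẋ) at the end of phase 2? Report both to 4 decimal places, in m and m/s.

x = 1.2907, ẋ = 3.9999

phase 1: p=-0.0048, T=0.452, ωT=1.841538, cosh=3.232403, sinh=3.073830; start (x,ẋ)=(0.077000, 0.079200) → end (x,ẋ)=(0.319364, 1.280420)
phase 2: p=0.3597, T=0.477, ωT=1.943393, cosh=3.562811, sinh=3.419594; start (x,ẋ)=(0.319364, 1.280420) → end (x,ẋ)=(1.290684, 3.999929)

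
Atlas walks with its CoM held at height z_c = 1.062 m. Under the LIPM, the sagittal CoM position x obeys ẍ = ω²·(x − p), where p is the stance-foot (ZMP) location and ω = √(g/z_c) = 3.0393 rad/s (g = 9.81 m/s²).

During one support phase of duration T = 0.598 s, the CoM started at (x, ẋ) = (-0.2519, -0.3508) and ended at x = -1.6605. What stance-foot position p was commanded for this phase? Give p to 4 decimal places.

p = 0.2402

ωT = 3.0393·0.598 = 1.817501; cosh(ωT) = 3.159444, sinh(ωT) = 2.997013
x(T) = p + (x₀−p)·cosh(ωT) + (ẋ₀/ω)·sinh(ωT) ⇒ p·(1 − cosh) = x(T) − x₀·cosh − (ẋ₀/ω)·sinh
numerator   = -1.6605 − (-0.2519)·3.159444 − (-0.3508/3.0393)·2.997013 = -0.518717
denominator = 1 − 3.159444 = -2.159444
p = -0.518717 / -2.159444 = 0.2402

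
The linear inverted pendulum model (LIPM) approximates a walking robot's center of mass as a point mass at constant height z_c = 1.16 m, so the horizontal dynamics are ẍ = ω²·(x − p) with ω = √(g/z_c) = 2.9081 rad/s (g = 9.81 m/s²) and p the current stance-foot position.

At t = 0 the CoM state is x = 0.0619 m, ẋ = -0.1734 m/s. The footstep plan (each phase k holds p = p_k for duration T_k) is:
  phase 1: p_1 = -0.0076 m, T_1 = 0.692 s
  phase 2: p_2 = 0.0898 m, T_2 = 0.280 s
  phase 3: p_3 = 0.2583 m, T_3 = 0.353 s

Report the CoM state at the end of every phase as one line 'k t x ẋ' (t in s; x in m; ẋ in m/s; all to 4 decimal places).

phase 1: p=-0.0076, T=0.692, ωT=2.012405, cosh=3.807478, sinh=3.673811; start (x,ẋ)=(0.061900, -0.173400) → end (x,ẋ)=(0.037963, 0.082308)
phase 2: p=0.0898, T=0.280, ωT=0.814268, cosh=1.350243, sinh=0.907280; start (x,ẋ)=(0.037963, 0.082308) → end (x,ẋ)=(0.045486, -0.025634)
phase 3: p=0.2583, T=0.353, ωT=1.026559, cosh=1.574841, sinh=1.216604; start (x,ẋ)=(0.045486, -0.025634) → end (x,ẋ)=(-0.087572, -0.793305)

1 0.6920 0.0380 0.0823
2 0.9720 0.0455 -0.0256
3 1.3250 -0.0876 -0.7933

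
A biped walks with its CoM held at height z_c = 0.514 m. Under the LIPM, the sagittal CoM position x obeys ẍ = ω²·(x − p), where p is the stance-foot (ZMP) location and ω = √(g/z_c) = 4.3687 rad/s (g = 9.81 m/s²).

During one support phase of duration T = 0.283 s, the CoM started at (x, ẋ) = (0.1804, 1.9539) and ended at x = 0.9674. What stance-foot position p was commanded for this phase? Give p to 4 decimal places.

p = 0.0858

ωT = 4.3687·0.283 = 1.236342; cosh(ωT) = 1.866720, sinh(ωT) = 1.576276
x(T) = p + (x₀−p)·cosh(ωT) + (ẋ₀/ω)·sinh(ωT) ⇒ p·(1 − cosh) = x(T) − x₀·cosh − (ẋ₀/ω)·sinh
numerator   = 0.9674 − (0.1804)·1.866720 − (1.9539/4.3687)·1.576276 = -0.074345
denominator = 1 − 1.866720 = -0.866720
p = -0.074345 / -0.866720 = 0.0858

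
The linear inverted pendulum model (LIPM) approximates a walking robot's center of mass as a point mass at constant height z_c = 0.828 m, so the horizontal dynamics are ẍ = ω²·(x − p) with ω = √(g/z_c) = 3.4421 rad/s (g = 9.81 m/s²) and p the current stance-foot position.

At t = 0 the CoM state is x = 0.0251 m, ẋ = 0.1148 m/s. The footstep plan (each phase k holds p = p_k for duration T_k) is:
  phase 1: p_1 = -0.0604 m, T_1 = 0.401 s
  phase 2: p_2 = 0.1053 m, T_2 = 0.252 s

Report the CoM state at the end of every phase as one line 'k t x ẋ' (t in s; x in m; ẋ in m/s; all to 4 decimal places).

phase 1: p=-0.0604, T=0.401, ωT=1.380282, cosh=2.113765, sinh=1.862258; start (x,ẋ)=(0.025100, 0.114800) → end (x,ẋ)=(0.182436, 0.790722)
phase 2: p=0.1053, T=0.252, ωT=0.867409, cosh=1.400387, sinh=0.980348; start (x,ẋ)=(0.182436, 0.790722) → end (x,ẋ)=(0.438527, 1.367610)

1 0.4010 0.1824 0.7907
2 0.6530 0.4385 1.3676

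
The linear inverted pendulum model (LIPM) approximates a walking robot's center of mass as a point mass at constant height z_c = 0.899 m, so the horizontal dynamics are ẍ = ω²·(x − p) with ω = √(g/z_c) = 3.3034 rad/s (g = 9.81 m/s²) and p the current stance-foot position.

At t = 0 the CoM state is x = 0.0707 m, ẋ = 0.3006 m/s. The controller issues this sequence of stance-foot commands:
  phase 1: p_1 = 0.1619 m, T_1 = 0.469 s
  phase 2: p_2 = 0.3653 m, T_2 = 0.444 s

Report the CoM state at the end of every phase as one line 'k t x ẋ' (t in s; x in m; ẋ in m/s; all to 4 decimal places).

phase 1: p=0.1619, T=0.469, ωT=1.549295, cosh=2.460273, sinh=2.247875; start (x,ẋ)=(0.070700, 0.300600) → end (x,ẋ)=(0.142073, 0.062341)
phase 2: p=0.3653, T=0.444, ωT=1.466710, cosh=2.282816, sinh=2.052132; start (x,ẋ)=(0.142073, 0.062341) → end (x,ẋ)=(-0.105558, -1.370945)

1 0.4690 0.1421 0.0623
2 0.9130 -0.1056 -1.3709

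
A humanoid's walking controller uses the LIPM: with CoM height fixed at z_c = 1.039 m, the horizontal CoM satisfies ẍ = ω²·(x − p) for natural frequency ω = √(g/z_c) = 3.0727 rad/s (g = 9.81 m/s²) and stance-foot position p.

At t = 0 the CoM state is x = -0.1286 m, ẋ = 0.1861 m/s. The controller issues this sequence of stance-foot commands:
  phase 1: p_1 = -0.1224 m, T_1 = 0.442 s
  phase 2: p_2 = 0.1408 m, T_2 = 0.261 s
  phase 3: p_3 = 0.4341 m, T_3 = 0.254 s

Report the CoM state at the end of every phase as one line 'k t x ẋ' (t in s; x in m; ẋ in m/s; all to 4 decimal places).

1 0.4420 -0.0253 0.3512
2 0.7030 0.0202 0.0158
3 0.9570 -0.1080 -1.0756

phase 1: p=-0.1224, T=0.442, ωT=1.358133, cosh=2.073034, sinh=1.815894; start (x,ẋ)=(-0.128600, 0.186100) → end (x,ẋ)=(-0.025272, 0.351197)
phase 2: p=0.1408, T=0.261, ωT=0.801975, cosh=1.339191, sinh=0.890749; start (x,ẋ)=(-0.025272, 0.351197) → end (x,ẋ)=(0.020207, 0.015781)
phase 3: p=0.4341, T=0.254, ωT=0.780466, cosh=1.320341, sinh=0.862148; start (x,ẋ)=(0.020207, 0.015781) → end (x,ẋ)=(-0.107952, -1.075618)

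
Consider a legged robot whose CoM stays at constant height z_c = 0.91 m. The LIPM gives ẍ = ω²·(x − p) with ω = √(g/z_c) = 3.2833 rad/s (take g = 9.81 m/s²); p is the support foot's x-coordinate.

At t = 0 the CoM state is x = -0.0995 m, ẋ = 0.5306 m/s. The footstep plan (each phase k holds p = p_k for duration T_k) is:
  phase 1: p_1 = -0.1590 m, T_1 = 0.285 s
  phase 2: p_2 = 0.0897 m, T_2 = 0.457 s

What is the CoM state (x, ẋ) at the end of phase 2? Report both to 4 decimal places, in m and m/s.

x = 0.7635, ẋ = 2.4238

phase 1: p=-0.1590, T=0.285, ωT=0.935740, cosh=1.470698, sinh=1.078403; start (x,ẋ)=(-0.099500, 0.530600) → end (x,ẋ)=(0.102783, 0.991025)
phase 2: p=0.0897, T=0.457, ωT=1.500468, cosh=2.353407, sinh=2.130381; start (x,ẋ)=(0.102783, 0.991025) → end (x,ẋ)=(0.763519, 2.423793)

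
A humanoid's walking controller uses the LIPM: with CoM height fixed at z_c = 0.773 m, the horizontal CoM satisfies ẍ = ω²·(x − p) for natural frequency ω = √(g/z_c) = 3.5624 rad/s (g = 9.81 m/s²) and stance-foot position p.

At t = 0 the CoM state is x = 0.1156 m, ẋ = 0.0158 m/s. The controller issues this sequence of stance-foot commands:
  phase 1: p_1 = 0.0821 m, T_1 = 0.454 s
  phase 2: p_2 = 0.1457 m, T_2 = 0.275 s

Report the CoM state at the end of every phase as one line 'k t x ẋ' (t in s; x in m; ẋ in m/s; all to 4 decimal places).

1 0.4540 0.1806 0.3303
2 0.7290 0.3048 0.6439

phase 1: p=0.0821, T=0.454, ωT=1.617330, cosh=2.619021, sinh=2.420593; start (x,ẋ)=(0.115600, 0.015800) → end (x,ẋ)=(0.180573, 0.330255)
phase 2: p=0.1457, T=0.275, ωT=0.979660, cosh=1.519495, sinh=1.144056; start (x,ẋ)=(0.180573, 0.330255) → end (x,ẋ)=(0.304750, 0.643949)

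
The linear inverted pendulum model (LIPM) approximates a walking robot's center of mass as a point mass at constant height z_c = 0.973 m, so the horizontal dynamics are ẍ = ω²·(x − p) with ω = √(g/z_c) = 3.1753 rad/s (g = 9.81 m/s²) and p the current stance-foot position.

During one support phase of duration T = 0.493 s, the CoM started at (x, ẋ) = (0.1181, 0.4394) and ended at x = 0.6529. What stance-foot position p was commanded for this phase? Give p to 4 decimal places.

ωT = 3.1753·0.493 = 1.565423; cosh(ωT) = 2.496849, sinh(ωT) = 2.287849
x(T) = p + (x₀−p)·cosh(ωT) + (ẋ₀/ω)·sinh(ωT) ⇒ p·(1 − cosh) = x(T) − x₀·cosh − (ẋ₀/ω)·sinh
numerator   = 0.6529 − (0.1181)·2.496849 − (0.4394/3.1753)·2.287849 = 0.041428
denominator = 1 − 2.496849 = -1.496849
p = 0.041428 / -1.496849 = -0.0277

p = -0.0277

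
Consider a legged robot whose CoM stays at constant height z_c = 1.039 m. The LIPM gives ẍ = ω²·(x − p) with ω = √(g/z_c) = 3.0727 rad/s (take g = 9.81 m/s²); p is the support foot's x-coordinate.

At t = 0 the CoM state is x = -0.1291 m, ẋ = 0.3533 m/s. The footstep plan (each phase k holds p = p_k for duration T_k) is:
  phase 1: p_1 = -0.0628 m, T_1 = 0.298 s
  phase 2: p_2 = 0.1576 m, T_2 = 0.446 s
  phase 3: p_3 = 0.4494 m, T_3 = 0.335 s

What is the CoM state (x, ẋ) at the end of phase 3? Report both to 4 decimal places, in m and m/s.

phase 1: p=-0.0628, T=0.298, ωT=0.915665, cosh=1.449343, sinh=1.049092; start (x,ẋ)=(-0.129100, 0.353300) → end (x,ẋ)=(-0.038266, 0.298332)
phase 2: p=0.1576, T=0.446, ωT=1.370424, cosh=2.095510, sinh=1.841511; start (x,ẋ)=(-0.038266, 0.298332) → end (x,ẋ)=(-0.074046, -0.483136)
phase 3: p=0.4494, T=0.335, ωT=1.029355, cosh=1.578248, sinh=1.221010; start (x,ẋ)=(-0.074046, -0.483136) → end (x,ẋ)=(-0.568713, -2.726371)

x = -0.5687, ẋ = -2.7264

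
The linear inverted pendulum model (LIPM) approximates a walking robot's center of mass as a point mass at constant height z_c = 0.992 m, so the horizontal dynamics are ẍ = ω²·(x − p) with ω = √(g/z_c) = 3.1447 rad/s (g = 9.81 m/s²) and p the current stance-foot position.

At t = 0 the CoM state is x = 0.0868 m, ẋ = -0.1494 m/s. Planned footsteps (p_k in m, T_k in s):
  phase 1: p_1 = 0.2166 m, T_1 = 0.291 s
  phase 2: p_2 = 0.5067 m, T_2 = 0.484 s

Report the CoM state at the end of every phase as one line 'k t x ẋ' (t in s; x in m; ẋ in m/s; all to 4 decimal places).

phase 1: p=0.2166, T=0.291, ωT=0.915108, cosh=1.448759, sinh=1.048285; start (x,ẋ)=(0.086800, -0.149400) → end (x,ẋ)=(-0.021251, -0.644336)
phase 2: p=0.5067, T=0.484, ωT=1.522035, cosh=2.399903, sinh=2.181635; start (x,ẋ)=(-0.021251, -0.644336) → end (x,ẋ)=(-1.207340, -5.168401)

1 0.2910 -0.0213 -0.6443
2 0.7750 -1.2073 -5.1684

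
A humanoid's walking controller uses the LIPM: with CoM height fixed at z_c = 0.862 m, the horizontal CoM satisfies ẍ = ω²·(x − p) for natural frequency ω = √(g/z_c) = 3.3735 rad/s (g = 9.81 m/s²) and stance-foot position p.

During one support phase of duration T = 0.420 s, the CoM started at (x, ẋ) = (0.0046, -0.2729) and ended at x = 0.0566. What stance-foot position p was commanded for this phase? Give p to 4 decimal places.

ωT = 3.3735·0.420 = 1.416870; cosh(ωT) = 2.183332, sinh(ωT) = 1.940860
x(T) = p + (x₀−p)·cosh(ωT) + (ẋ₀/ω)·sinh(ωT) ⇒ p·(1 − cosh) = x(T) − x₀·cosh − (ẋ₀/ω)·sinh
numerator   = 0.0566 − (0.0046)·2.183332 − (-0.2729/3.3735)·1.940860 = 0.203563
denominator = 1 − 2.183332 = -1.183332
p = 0.203563 / -1.183332 = -0.1720

p = -0.1720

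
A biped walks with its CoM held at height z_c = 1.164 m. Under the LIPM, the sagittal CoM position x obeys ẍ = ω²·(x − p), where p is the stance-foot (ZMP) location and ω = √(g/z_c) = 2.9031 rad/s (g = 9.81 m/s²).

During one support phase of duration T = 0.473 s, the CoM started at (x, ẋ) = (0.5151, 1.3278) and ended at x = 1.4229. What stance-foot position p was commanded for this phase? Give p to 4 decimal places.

p = 0.4579

ωT = 2.9031·0.473 = 1.373166; cosh(ωT) = 2.100567, sinh(ωT) = 1.847264
x(T) = p + (x₀−p)·cosh(ωT) + (ẋ₀/ω)·sinh(ωT) ⇒ p·(1 − cosh) = x(T) − x₀·cosh − (ẋ₀/ω)·sinh
numerator   = 1.4229 − (0.5151)·2.100567 − (1.3278/2.9031)·1.847264 = -0.503991
denominator = 1 − 2.100567 = -1.100567
p = -0.503991 / -1.100567 = 0.4579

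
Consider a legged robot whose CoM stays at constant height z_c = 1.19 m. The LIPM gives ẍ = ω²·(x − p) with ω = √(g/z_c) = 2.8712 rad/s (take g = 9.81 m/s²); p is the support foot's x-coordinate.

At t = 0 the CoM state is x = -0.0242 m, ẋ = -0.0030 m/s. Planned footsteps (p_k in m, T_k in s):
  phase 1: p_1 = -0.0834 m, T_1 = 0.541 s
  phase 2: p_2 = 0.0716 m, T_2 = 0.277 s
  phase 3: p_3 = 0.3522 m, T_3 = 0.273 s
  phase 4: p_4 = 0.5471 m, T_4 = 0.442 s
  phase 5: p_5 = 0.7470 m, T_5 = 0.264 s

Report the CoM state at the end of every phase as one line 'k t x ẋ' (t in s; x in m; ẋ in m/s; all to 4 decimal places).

phase 1: p=-0.0834, T=0.541, ωT=1.553319, cosh=2.469340, sinh=2.257795; start (x,ẋ)=(-0.024200, -0.003000) → end (x,ẋ)=(0.060426, 0.376361)
phase 2: p=0.0716, T=0.277, ωT=0.795322, cosh=1.333295, sinh=0.881860; start (x,ẋ)=(0.060426, 0.376361) → end (x,ẋ)=(0.172297, 0.473507)
phase 3: p=0.3522, T=0.273, ωT=0.783838, cosh=1.323255, sinh=0.866605; start (x,ẋ)=(0.172297, 0.473507) → end (x,ẋ)=(0.257059, 0.178936)
phase 4: p=0.5471, T=0.442, ωT=1.269070, cosh=1.919318, sinh=1.638226; start (x,ẋ)=(0.257059, 0.178936) → end (x,ẋ)=(0.092516, -1.020820)
phase 5: p=0.7470, T=0.264, ωT=0.757997, cosh=1.301301, sinh=0.832696; start (x,ẋ)=(0.092516, -1.020820) → end (x,ẋ)=(-0.400736, -2.893160)

1 0.5410 0.0604 0.3764
2 0.8180 0.1723 0.4735
3 1.0910 0.2571 0.1789
4 1.5330 0.0925 -1.0208
5 1.7970 -0.4007 -2.8932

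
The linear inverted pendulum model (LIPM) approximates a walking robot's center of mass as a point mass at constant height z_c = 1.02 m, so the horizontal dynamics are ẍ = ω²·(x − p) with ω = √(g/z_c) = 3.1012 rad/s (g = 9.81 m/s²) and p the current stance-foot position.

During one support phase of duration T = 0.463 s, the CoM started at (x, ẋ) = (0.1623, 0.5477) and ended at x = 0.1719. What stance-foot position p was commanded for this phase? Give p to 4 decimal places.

ωT = 3.1012·0.463 = 1.435856; cosh(ωT) = 2.220576, sinh(ωT) = 1.982664
x(T) = p + (x₀−p)·cosh(ωT) + (ẋ₀/ω)·sinh(ωT) ⇒ p·(1 − cosh) = x(T) − x₀·cosh − (ẋ₀/ω)·sinh
numerator   = 0.1719 − (0.1623)·2.220576 − (0.5477/3.1012)·1.982664 = -0.538656
denominator = 1 − 2.220576 = -1.220576
p = -0.538656 / -1.220576 = 0.4413

p = 0.4413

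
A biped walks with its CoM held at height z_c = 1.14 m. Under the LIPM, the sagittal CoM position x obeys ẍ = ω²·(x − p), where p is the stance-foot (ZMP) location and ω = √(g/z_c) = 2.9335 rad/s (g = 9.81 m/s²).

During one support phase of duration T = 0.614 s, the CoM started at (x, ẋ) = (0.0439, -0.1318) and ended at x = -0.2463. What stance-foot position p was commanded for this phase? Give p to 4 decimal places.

ωT = 2.9335·0.614 = 1.801169; cosh(ωT) = 3.110915, sinh(ωT) = 2.945809
x(T) = p + (x₀−p)·cosh(ωT) + (ẋ₀/ω)·sinh(ωT) ⇒ p·(1 − cosh) = x(T) − x₀·cosh − (ẋ₀/ω)·sinh
numerator   = -0.2463 − (0.0439)·3.110915 − (-0.1318/2.9335)·2.945809 = -0.250516
denominator = 1 − 3.110915 = -2.110915
p = -0.250516 / -2.110915 = 0.1187

p = 0.1187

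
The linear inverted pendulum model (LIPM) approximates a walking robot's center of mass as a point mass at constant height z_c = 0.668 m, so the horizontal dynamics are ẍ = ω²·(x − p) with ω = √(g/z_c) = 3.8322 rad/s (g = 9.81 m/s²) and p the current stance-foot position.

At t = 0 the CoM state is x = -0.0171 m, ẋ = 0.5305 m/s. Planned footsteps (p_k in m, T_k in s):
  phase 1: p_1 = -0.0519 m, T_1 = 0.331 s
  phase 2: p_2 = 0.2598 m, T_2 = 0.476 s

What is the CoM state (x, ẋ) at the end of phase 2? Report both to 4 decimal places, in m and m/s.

phase 1: p=-0.0519, T=0.331, ωT=1.268458, cosh=1.918316, sinh=1.637051; start (x,ẋ)=(-0.017100, 0.530500) → end (x,ẋ)=(0.241478, 1.235985)
phase 2: p=0.2598, T=0.476, ωT=1.824127, cosh=3.179371, sinh=3.018013; start (x,ẋ)=(0.241478, 1.235985) → end (x,ẋ)=(1.174935, 3.717748)

x = 1.1749, ẋ = 3.7177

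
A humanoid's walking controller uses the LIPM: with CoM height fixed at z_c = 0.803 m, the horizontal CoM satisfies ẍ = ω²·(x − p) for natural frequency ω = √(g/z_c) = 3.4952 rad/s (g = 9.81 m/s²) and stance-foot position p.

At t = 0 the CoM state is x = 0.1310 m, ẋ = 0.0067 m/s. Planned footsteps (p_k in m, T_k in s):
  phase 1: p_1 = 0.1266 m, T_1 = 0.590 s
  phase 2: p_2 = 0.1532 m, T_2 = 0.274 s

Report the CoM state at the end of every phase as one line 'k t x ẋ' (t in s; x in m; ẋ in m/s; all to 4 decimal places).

1 0.5900 0.1516 0.0863
2 0.8640 0.1782 0.1227

phase 1: p=0.1266, T=0.590, ωT=2.062168, cosh=3.995088, sinh=3.867910; start (x,ẋ)=(0.131000, 0.006700) → end (x,ẋ)=(0.151593, 0.086251)
phase 2: p=0.1532, T=0.274, ωT=0.957685, cosh=1.494719, sinh=1.110938; start (x,ẋ)=(0.151593, 0.086251) → end (x,ẋ)=(0.178212, 0.122681)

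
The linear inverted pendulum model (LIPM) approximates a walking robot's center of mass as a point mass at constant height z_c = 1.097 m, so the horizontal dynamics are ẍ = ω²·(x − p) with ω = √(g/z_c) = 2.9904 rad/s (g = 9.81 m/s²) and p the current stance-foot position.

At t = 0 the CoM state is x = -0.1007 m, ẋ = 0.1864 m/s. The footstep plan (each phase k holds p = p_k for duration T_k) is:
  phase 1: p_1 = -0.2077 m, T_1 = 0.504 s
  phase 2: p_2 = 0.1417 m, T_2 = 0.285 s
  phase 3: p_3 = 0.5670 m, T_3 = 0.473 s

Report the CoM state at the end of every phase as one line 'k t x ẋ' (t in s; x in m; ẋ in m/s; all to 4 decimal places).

1 0.5040 0.1794 1.1281
2 0.7890 0.5558 1.6714
3 1.2620 1.6245 3.5767

phase 1: p=-0.2077, T=0.504, ωT=1.507162, cosh=2.367719, sinh=2.146181; start (x,ẋ)=(-0.100700, 0.186400) → end (x,ẋ)=(0.179423, 1.128062)
phase 2: p=0.1417, T=0.285, ωT=0.852264, cosh=1.385699, sinh=0.959251; start (x,ẋ)=(0.179423, 1.128062) → end (x,ẋ)=(0.555830, 1.671366)
phase 3: p=0.5670, T=0.473, ωT=1.414459, cosh=2.178659, sinh=1.935602; start (x,ẋ)=(0.555830, 1.671366) → end (x,ẋ)=(1.624492, 3.576680)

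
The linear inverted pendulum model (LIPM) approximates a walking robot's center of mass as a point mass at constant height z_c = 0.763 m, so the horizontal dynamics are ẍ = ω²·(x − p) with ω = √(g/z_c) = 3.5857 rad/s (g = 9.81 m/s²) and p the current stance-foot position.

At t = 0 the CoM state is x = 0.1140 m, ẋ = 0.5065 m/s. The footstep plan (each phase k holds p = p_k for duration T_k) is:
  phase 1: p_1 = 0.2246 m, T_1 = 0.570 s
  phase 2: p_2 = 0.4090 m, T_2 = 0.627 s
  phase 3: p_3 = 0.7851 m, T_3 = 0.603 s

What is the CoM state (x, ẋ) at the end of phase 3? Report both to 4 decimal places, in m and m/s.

phase 1: p=0.2246, T=0.570, ωT=2.043849, cosh=3.924898, sinh=3.795369; start (x,ẋ)=(0.114000, 0.506500) → end (x,ẋ)=(0.326623, 0.482800)
phase 2: p=0.4090, T=0.627, ωT=2.248234, cosh=4.788290, sinh=4.682704; start (x,ẋ)=(0.326623, 0.482800) → end (x,ẋ)=(0.645062, 0.928613)
phase 3: p=0.7851, T=0.603, ωT=2.162177, cosh=4.402555, sinh=4.287481; start (x,ẋ)=(0.645062, 0.928613) → end (x,ẋ)=(1.278935, 1.935387)

x = 1.2789, ẋ = 1.9354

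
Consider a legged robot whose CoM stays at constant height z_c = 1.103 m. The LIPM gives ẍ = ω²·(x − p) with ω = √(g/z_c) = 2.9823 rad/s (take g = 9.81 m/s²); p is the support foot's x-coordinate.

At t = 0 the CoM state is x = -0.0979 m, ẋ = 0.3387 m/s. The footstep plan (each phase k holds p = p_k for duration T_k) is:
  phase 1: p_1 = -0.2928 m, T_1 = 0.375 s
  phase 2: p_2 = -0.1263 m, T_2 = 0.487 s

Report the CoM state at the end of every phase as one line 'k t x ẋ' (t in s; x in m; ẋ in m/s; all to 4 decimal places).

phase 1: p=-0.2928, T=0.375, ωT=1.118362, cosh=1.693327, sinh=1.366513; start (x,ẋ)=(-0.097900, 0.338700) → end (x,ẋ)=(0.192424, 1.367816)
phase 2: p=-0.1263, T=0.487, ωT=1.452380, cosh=2.253643, sinh=2.019630; start (x,ẋ)=(0.192424, 1.367816) → end (x,ẋ)=(1.518283, 5.002291)

1 0.3750 0.1924 1.3678
2 0.8620 1.5183 5.0023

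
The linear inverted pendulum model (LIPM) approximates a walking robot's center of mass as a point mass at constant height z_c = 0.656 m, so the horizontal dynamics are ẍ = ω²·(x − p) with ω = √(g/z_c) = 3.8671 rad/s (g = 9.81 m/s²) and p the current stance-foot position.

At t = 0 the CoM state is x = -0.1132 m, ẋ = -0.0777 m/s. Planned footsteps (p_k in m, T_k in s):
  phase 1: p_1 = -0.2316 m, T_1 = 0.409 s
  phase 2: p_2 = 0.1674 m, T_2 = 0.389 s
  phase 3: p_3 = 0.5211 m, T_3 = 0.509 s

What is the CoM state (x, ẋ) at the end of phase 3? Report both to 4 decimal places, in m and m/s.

phase 1: p=-0.2316, T=0.409, ωT=1.581644, cosh=2.534290, sinh=2.328653; start (x,ẋ)=(-0.113200, -0.077700) → end (x,ẋ)=(0.021671, 0.869294)
phase 2: p=0.1674, T=0.389, ωT=1.504302, cosh=2.361591, sinh=2.139419; start (x,ẋ)=(0.021671, 0.869294) → end (x,ẋ)=(0.304173, 0.847252)
phase 3: p=0.5211, T=0.509, ωT=1.968354, cosh=3.649285, sinh=3.509598; start (x,ẋ)=(0.304173, 0.847252) → end (x,ẋ)=(0.498398, 0.147738)

x = 0.4984, ẋ = 0.1477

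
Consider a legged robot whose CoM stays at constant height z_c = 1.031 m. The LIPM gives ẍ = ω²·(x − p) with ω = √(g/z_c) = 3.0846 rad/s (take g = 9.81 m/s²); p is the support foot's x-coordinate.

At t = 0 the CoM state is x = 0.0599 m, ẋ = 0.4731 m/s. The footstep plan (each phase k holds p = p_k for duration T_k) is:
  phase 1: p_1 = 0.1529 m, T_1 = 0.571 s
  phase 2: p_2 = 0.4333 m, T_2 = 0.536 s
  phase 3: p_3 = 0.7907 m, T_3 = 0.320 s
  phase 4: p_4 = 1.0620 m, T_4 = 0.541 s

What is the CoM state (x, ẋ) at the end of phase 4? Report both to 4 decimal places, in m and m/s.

x = 0.3977, ẋ = -1.8004

phase 1: p=0.1529, T=0.571, ωT=1.761307, cosh=2.995929, sinh=2.824108; start (x,ẋ)=(0.059900, 0.473100) → end (x,ẋ)=(0.307426, 0.607228)
phase 2: p=0.4333, T=0.536, ωT=1.653346, cosh=2.707919, sinh=2.516511; start (x,ẋ)=(0.307426, 0.607228) → end (x,ẋ)=(0.587838, 0.667235)
phase 3: p=0.7907, T=0.320, ωT=0.987072, cosh=1.528016, sinh=1.155350; start (x,ẋ)=(0.587838, 0.667235) → end (x,ẋ)=(0.730639, 0.296587)
phase 4: p=1.0620, T=0.541, ωT=1.668769, cosh=2.747055, sinh=2.558576; start (x,ẋ)=(0.730639, 0.296587) → end (x,ẋ)=(0.397743, -1.800420)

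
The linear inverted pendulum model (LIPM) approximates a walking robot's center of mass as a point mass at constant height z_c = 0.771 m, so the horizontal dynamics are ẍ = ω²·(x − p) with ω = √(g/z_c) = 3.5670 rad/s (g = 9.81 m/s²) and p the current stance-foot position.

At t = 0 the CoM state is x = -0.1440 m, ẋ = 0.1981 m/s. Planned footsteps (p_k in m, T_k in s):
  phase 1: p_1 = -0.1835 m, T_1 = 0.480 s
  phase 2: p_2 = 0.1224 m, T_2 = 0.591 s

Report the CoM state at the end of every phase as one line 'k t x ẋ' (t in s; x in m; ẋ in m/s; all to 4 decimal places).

phase 1: p=-0.1835, T=0.480, ωT=1.712160, cosh=2.860696, sinh=2.680221; start (x,ẋ)=(-0.144000, 0.198100) → end (x,ẋ)=(0.078349, 0.944338)
phase 2: p=0.1224, T=0.591, ωT=2.108097, cosh=4.177014, sinh=4.055545; start (x,ẋ)=(0.078349, 0.944338) → end (x,ẋ)=(1.012073, 3.307258)

1 0.4800 0.0783 0.9443
2 1.0710 1.0121 3.3073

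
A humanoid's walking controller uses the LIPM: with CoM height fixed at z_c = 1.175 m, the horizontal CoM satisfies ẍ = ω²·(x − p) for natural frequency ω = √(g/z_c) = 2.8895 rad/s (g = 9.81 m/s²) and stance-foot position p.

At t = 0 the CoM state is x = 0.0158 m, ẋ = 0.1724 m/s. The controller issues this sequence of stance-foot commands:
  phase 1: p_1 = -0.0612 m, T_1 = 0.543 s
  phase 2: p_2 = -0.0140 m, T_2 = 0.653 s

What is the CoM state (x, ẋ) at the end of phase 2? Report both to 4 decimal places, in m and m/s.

x = 1.9921, ẋ = 5.8156

phase 1: p=-0.0612, T=0.543, ωT=1.568999, cosh=2.505045, sinh=2.296792; start (x,ẋ)=(0.015800, 0.172400) → end (x,ẋ)=(0.268725, 0.942886)
phase 2: p=-0.0140, T=0.653, ωT=1.886844, cosh=3.375029, sinh=3.223479; start (x,ẋ)=(0.268725, 0.942886) → end (x,ẋ)=(1.992073, 5.815637)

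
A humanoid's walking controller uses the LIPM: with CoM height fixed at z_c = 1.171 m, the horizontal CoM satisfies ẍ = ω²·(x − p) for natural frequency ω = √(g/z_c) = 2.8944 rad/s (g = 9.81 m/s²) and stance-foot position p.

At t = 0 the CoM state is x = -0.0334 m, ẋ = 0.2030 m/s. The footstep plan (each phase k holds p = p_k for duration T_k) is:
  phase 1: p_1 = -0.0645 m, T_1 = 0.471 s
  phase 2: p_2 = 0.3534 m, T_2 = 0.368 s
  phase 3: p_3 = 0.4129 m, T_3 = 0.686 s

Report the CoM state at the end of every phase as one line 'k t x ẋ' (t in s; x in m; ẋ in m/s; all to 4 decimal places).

phase 1: p=-0.0645, T=0.471, ωT=1.363262, cosh=2.082375, sinh=1.826550; start (x,ẋ)=(-0.033400, 0.203000) → end (x,ẋ)=(0.128368, 0.587141)
phase 2: p=0.3534, T=0.368, ωT=1.065139, cosh=1.622961, sinh=1.278281; start (x,ẋ)=(0.128368, 0.587141) → end (x,ẋ)=(0.247486, 0.120319)
phase 3: p=0.4129, T=0.686, ωT=1.985558, cosh=3.710209, sinh=3.572905; start (x,ẋ)=(0.247486, 0.120319) → end (x,ẋ)=(-0.052297, -1.264208)

1 0.4710 0.1284 0.5871
2 0.8390 0.2475 0.1203
3 1.5250 -0.0523 -1.2642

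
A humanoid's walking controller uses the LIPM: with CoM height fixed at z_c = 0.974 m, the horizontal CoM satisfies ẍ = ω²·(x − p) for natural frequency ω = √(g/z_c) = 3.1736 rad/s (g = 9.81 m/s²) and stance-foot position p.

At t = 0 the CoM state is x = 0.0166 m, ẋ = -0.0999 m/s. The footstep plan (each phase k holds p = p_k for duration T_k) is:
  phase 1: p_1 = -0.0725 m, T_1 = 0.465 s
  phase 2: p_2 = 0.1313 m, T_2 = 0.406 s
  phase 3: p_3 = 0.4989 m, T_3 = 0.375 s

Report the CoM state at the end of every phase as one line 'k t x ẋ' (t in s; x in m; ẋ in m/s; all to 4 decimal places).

phase 1: p=-0.0725, T=0.465, ωT=1.475724, cosh=2.301407, sinh=2.072794; start (x,ẋ)=(0.016600, -0.099900) → end (x,ẋ)=(0.067307, 0.356209)
phase 2: p=0.1313, T=0.406, ωT=1.288482, cosh=1.951482, sinh=1.675793; start (x,ẋ)=(0.067307, 0.356209) → end (x,ẋ)=(0.194512, 0.354802)
phase 3: p=0.4989, T=0.375, ωT=1.190100, cosh=1.795800, sinh=1.491610; start (x,ẋ)=(0.194512, 0.354802) → end (x,ẋ)=(0.119039, -0.803751)

1 0.4650 0.0673 0.3562
2 0.8710 0.1945 0.3548
3 1.2460 0.1190 -0.8038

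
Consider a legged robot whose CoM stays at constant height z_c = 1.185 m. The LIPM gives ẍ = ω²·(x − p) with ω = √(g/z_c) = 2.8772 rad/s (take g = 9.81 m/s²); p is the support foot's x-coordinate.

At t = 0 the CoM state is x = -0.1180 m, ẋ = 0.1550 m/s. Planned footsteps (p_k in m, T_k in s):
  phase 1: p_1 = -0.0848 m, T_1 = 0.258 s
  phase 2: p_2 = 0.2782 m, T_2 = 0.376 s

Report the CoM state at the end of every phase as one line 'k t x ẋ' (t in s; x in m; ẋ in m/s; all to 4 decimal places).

phase 1: p=-0.0848, T=0.258, ωT=0.742318, cosh=1.288404, sinh=0.812395; start (x,ẋ)=(-0.118000, 0.155000) → end (x,ẋ)=(-0.083810, 0.122100)
phase 2: p=0.2782, T=0.376, ωT=1.081827, cosh=1.644520, sinh=1.305545; start (x,ẋ)=(-0.083810, 0.122100) → end (x,ẋ)=(-0.261729, -1.159026)

1 0.2580 -0.0838 0.1221
2 0.6340 -0.2617 -1.1590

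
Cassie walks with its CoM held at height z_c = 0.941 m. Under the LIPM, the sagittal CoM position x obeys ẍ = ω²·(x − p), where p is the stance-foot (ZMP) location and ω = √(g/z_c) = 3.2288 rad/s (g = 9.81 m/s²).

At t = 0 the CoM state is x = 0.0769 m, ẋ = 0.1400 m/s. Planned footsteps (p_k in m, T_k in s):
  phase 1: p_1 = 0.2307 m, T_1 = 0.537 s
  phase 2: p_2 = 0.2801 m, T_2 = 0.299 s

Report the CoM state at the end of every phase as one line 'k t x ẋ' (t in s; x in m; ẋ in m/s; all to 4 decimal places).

1 0.5370 -0.0994 -0.9534
2 0.8360 -0.6219 -2.8087

phase 1: p=0.2307, T=0.537, ωT=1.733866, cosh=2.919551, sinh=2.742950; start (x,ẋ)=(0.076900, 0.140000) → end (x,ẋ)=(-0.099393, -0.953383)
phase 2: p=0.2801, T=0.299, ωT=0.965411, cosh=1.503347, sinh=1.122520; start (x,ẋ)=(-0.099393, -0.953383) → end (x,ẋ)=(-0.621862, -2.808698)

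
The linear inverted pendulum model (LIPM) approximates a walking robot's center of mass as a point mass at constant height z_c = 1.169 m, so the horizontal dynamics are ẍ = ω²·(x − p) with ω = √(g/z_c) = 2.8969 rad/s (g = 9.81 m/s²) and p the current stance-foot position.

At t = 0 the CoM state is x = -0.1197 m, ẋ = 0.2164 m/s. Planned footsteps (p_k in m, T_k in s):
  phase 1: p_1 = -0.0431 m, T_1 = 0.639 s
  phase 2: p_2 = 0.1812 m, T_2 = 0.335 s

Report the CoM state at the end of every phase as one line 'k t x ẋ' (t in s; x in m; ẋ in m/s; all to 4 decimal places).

phase 1: p=-0.0431, T=0.639, ωT=1.851119, cosh=3.262001, sinh=3.104940; start (x,ẋ)=(-0.119700, 0.216400) → end (x,ẋ)=(-0.061029, 0.016903)
phase 2: p=0.1812, T=0.335, ωT=0.970462, cosh=1.509035, sinh=1.130127; start (x,ẋ)=(-0.061029, 0.016903) → end (x,ẋ)=(-0.177737, -0.767516)

1 0.6390 -0.0610 0.0169
2 0.9740 -0.1777 -0.7675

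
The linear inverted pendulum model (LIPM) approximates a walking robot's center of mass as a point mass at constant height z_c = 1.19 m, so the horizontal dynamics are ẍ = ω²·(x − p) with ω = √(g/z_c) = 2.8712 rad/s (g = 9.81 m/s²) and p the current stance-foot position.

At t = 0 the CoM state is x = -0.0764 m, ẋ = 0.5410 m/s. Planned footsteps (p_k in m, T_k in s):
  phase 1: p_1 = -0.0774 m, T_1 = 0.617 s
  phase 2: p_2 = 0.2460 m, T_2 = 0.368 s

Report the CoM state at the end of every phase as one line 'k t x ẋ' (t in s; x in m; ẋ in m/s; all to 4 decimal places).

1 0.6170 0.4636 1.6447
2 0.9850 1.3210 3.4413

phase 1: p=-0.0774, T=0.617, ωT=1.771530, cosh=3.024959, sinh=2.854886; start (x,ẋ)=(-0.076400, 0.541000) → end (x,ẋ)=(0.463551, 1.644700)
phase 2: p=0.2460, T=0.368, ωT=1.056602, cosh=1.612107, sinh=1.264472; start (x,ẋ)=(0.463551, 1.644700) → end (x,ẋ)=(1.321039, 3.441262)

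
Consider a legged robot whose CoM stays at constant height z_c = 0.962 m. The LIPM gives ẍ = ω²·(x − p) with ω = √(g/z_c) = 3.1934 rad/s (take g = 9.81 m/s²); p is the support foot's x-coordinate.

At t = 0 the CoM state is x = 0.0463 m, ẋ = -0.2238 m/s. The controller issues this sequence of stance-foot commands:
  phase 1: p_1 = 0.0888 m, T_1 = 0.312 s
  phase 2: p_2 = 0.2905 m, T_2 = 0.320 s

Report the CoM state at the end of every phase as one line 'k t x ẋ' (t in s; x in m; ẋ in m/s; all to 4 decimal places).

phase 1: p=0.0888, T=0.312, ωT=0.996341, cosh=1.538791, sinh=1.169563; start (x,ẋ)=(0.046300, -0.223800) → end (x,ẋ)=(-0.058564, -0.503114)
phase 2: p=0.2905, T=0.320, ωT=1.021888, cosh=1.569175, sinh=1.209260; start (x,ẋ)=(-0.058564, -0.503114) → end (x,ẋ)=(-0.447759, -2.137437)

1 0.3120 -0.0586 -0.5031
2 0.6320 -0.4478 -2.1374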